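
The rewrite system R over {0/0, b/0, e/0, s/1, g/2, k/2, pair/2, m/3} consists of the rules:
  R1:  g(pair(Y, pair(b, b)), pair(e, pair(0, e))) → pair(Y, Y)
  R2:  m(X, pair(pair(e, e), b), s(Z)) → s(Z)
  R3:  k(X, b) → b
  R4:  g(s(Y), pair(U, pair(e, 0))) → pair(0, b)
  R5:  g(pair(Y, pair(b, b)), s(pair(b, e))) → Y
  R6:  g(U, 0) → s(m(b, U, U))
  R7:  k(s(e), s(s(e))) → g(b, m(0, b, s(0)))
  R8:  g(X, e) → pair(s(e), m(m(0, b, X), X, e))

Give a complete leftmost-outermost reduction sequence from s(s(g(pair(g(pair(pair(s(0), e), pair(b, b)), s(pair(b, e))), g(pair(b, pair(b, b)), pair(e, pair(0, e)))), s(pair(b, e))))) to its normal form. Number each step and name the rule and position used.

1. s(s(g(pair(g(pair(pair(s(0), e), pair(b, b)), s(pair(b, e))), g(pair(b, pair(b, b)), pair(e, pair(0, e)))), s(pair(b, e)))))  →  s(s(g(pair(pair(s(0), e), g(pair(b, pair(b, b)), pair(e, pair(0, e)))), s(pair(b, e)))))   [R5 at 1.1.1.1]
2. s(s(g(pair(pair(s(0), e), g(pair(b, pair(b, b)), pair(e, pair(0, e)))), s(pair(b, e)))))  →  s(s(g(pair(pair(s(0), e), pair(b, b)), s(pair(b, e)))))   [R1 at 1.1.1.2]
3. s(s(g(pair(pair(s(0), e), pair(b, b)), s(pair(b, e)))))  →  s(s(pair(s(0), e)))   [R5 at 1.1]

s(s(pair(s(0), e)))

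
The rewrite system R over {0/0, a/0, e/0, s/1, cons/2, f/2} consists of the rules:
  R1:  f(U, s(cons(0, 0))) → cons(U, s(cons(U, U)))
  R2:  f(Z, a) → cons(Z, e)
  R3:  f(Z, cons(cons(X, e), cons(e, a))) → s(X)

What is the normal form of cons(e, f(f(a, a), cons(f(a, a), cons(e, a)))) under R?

1. cons(e, f(f(a, a), cons(f(a, a), cons(e, a))))  →  cons(e, f(cons(a, e), cons(f(a, a), cons(e, a))))   [R2 at 2.1]
2. cons(e, f(cons(a, e), cons(f(a, a), cons(e, a))))  →  cons(e, f(cons(a, e), cons(cons(a, e), cons(e, a))))   [R2 at 2.2.1]
3. cons(e, f(cons(a, e), cons(cons(a, e), cons(e, a))))  →  cons(e, s(a))   [R3 at 2]

cons(e, s(a))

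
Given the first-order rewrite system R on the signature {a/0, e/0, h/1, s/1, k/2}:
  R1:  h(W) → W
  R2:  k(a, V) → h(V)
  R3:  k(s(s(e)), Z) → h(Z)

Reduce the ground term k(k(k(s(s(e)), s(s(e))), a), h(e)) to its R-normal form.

1. k(k(k(s(s(e)), s(s(e))), a), h(e))  →  k(k(h(s(s(e))), a), h(e))   [R3 at 1.1]
2. k(k(h(s(s(e))), a), h(e))  →  k(k(s(s(e)), a), h(e))   [R1 at 1.1]
3. k(k(s(s(e)), a), h(e))  →  k(h(a), h(e))   [R3 at 1]
4. k(h(a), h(e))  →  k(a, h(e))   [R1 at 1]
5. k(a, h(e))  →  h(h(e))   [R2 at ε]
6. h(h(e))  →  h(e)   [R1 at ε]
7. h(e)  →  e   [R1 at ε]

e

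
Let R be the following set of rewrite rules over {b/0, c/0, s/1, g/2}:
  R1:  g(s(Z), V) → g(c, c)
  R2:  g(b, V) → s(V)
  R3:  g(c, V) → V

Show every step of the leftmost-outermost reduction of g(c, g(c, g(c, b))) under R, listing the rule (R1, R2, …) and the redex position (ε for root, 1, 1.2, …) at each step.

b

1. g(c, g(c, g(c, b)))  →  g(c, g(c, b))   [R3 at ε]
2. g(c, g(c, b))  →  g(c, b)   [R3 at ε]
3. g(c, b)  →  b   [R3 at ε]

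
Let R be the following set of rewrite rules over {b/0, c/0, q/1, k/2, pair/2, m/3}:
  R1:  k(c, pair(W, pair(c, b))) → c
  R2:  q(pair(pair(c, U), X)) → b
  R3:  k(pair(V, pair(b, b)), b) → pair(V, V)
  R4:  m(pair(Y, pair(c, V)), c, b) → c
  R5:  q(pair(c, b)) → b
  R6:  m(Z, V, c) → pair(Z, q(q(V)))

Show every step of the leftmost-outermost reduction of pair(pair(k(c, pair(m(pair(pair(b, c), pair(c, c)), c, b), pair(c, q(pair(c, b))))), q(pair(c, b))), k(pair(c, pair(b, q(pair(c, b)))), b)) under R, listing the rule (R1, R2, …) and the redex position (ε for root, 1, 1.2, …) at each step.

pair(pair(c, b), pair(c, c))

1. pair(pair(k(c, pair(m(pair(pair(b, c), pair(c, c)), c, b), pair(c, q(pair(c, b))))), q(pair(c, b))), k(pair(c, pair(b, q(pair(c, b)))), b))  →  pair(pair(k(c, pair(c, pair(c, q(pair(c, b))))), q(pair(c, b))), k(pair(c, pair(b, q(pair(c, b)))), b))   [R4 at 1.1.2.1]
2. pair(pair(k(c, pair(c, pair(c, q(pair(c, b))))), q(pair(c, b))), k(pair(c, pair(b, q(pair(c, b)))), b))  →  pair(pair(k(c, pair(c, pair(c, b))), q(pair(c, b))), k(pair(c, pair(b, q(pair(c, b)))), b))   [R5 at 1.1.2.2.2]
3. pair(pair(k(c, pair(c, pair(c, b))), q(pair(c, b))), k(pair(c, pair(b, q(pair(c, b)))), b))  →  pair(pair(c, q(pair(c, b))), k(pair(c, pair(b, q(pair(c, b)))), b))   [R1 at 1.1]
4. pair(pair(c, q(pair(c, b))), k(pair(c, pair(b, q(pair(c, b)))), b))  →  pair(pair(c, b), k(pair(c, pair(b, q(pair(c, b)))), b))   [R5 at 1.2]
5. pair(pair(c, b), k(pair(c, pair(b, q(pair(c, b)))), b))  →  pair(pair(c, b), k(pair(c, pair(b, b)), b))   [R5 at 2.1.2.2]
6. pair(pair(c, b), k(pair(c, pair(b, b)), b))  →  pair(pair(c, b), pair(c, c))   [R3 at 2]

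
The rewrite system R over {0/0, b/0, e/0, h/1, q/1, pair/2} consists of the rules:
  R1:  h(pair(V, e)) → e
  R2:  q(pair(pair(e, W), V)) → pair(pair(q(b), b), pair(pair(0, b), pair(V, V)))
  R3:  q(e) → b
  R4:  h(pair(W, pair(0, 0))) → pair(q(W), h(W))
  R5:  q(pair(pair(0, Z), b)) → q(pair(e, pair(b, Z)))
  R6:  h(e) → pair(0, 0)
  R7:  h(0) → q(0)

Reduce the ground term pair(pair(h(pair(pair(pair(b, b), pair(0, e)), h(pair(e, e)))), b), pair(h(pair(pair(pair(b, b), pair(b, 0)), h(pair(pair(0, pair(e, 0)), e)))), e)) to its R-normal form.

1. pair(pair(h(pair(pair(pair(b, b), pair(0, e)), h(pair(e, e)))), b), pair(h(pair(pair(pair(b, b), pair(b, 0)), h(pair(pair(0, pair(e, 0)), e)))), e))  →  pair(pair(h(pair(pair(pair(b, b), pair(0, e)), e)), b), pair(h(pair(pair(pair(b, b), pair(b, 0)), h(pair(pair(0, pair(e, 0)), e)))), e))   [R1 at 1.1.1.2]
2. pair(pair(h(pair(pair(pair(b, b), pair(0, e)), e)), b), pair(h(pair(pair(pair(b, b), pair(b, 0)), h(pair(pair(0, pair(e, 0)), e)))), e))  →  pair(pair(e, b), pair(h(pair(pair(pair(b, b), pair(b, 0)), h(pair(pair(0, pair(e, 0)), e)))), e))   [R1 at 1.1]
3. pair(pair(e, b), pair(h(pair(pair(pair(b, b), pair(b, 0)), h(pair(pair(0, pair(e, 0)), e)))), e))  →  pair(pair(e, b), pair(h(pair(pair(pair(b, b), pair(b, 0)), e)), e))   [R1 at 2.1.1.2]
4. pair(pair(e, b), pair(h(pair(pair(pair(b, b), pair(b, 0)), e)), e))  →  pair(pair(e, b), pair(e, e))   [R1 at 2.1]

pair(pair(e, b), pair(e, e))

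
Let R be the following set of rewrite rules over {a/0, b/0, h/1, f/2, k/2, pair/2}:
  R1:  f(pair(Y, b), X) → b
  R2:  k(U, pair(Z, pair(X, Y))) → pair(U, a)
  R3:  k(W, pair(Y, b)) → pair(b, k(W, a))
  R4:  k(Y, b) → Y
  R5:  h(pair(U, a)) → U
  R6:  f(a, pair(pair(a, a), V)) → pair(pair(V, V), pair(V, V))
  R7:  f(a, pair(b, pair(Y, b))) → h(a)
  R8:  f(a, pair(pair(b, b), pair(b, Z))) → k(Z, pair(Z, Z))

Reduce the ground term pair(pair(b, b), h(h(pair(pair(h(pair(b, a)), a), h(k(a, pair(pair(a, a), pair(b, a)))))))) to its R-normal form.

pair(pair(b, b), b)

1. pair(pair(b, b), h(h(pair(pair(h(pair(b, a)), a), h(k(a, pair(pair(a, a), pair(b, a))))))))  →  pair(pair(b, b), h(h(pair(pair(b, a), h(k(a, pair(pair(a, a), pair(b, a))))))))   [R5 at 2.1.1.1.1]
2. pair(pair(b, b), h(h(pair(pair(b, a), h(k(a, pair(pair(a, a), pair(b, a))))))))  →  pair(pair(b, b), h(h(pair(pair(b, a), h(pair(a, a))))))   [R2 at 2.1.1.2.1]
3. pair(pair(b, b), h(h(pair(pair(b, a), h(pair(a, a))))))  →  pair(pair(b, b), h(h(pair(pair(b, a), a))))   [R5 at 2.1.1.2]
4. pair(pair(b, b), h(h(pair(pair(b, a), a))))  →  pair(pair(b, b), h(pair(b, a)))   [R5 at 2.1]
5. pair(pair(b, b), h(pair(b, a)))  →  pair(pair(b, b), b)   [R5 at 2]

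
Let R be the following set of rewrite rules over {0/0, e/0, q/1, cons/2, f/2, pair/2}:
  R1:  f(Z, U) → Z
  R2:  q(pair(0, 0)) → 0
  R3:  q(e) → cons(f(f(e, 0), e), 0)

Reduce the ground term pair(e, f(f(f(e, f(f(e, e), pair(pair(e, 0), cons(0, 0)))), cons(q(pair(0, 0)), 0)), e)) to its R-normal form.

pair(e, e)

1. pair(e, f(f(f(e, f(f(e, e), pair(pair(e, 0), cons(0, 0)))), cons(q(pair(0, 0)), 0)), e))  →  pair(e, f(f(e, f(f(e, e), pair(pair(e, 0), cons(0, 0)))), cons(q(pair(0, 0)), 0)))   [R1 at 2]
2. pair(e, f(f(e, f(f(e, e), pair(pair(e, 0), cons(0, 0)))), cons(q(pair(0, 0)), 0)))  →  pair(e, f(e, f(f(e, e), pair(pair(e, 0), cons(0, 0)))))   [R1 at 2]
3. pair(e, f(e, f(f(e, e), pair(pair(e, 0), cons(0, 0)))))  →  pair(e, e)   [R1 at 2]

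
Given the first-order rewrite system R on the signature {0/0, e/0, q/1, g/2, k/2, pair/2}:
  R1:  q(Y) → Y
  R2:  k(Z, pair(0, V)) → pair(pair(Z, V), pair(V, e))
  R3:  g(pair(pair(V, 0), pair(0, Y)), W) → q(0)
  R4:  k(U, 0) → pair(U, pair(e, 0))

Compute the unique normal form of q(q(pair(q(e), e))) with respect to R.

1. q(q(pair(q(e), e)))  →  q(pair(q(e), e))   [R1 at ε]
2. q(pair(q(e), e))  →  pair(q(e), e)   [R1 at ε]
3. pair(q(e), e)  →  pair(e, e)   [R1 at 1]

pair(e, e)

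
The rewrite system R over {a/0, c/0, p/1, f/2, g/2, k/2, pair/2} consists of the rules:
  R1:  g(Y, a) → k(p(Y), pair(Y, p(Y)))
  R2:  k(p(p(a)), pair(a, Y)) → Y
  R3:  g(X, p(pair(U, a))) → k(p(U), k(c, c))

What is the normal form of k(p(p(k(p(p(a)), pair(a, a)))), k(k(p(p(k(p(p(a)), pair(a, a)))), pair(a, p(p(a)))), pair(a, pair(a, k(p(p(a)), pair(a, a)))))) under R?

a

1. k(p(p(k(p(p(a)), pair(a, a)))), k(k(p(p(k(p(p(a)), pair(a, a)))), pair(a, p(p(a)))), pair(a, pair(a, k(p(p(a)), pair(a, a))))))  →  k(p(p(a)), k(k(p(p(k(p(p(a)), pair(a, a)))), pair(a, p(p(a)))), pair(a, pair(a, k(p(p(a)), pair(a, a))))))   [R2 at 1.1.1]
2. k(p(p(a)), k(k(p(p(k(p(p(a)), pair(a, a)))), pair(a, p(p(a)))), pair(a, pair(a, k(p(p(a)), pair(a, a))))))  →  k(p(p(a)), k(k(p(p(a)), pair(a, p(p(a)))), pair(a, pair(a, k(p(p(a)), pair(a, a))))))   [R2 at 2.1.1.1.1]
3. k(p(p(a)), k(k(p(p(a)), pair(a, p(p(a)))), pair(a, pair(a, k(p(p(a)), pair(a, a))))))  →  k(p(p(a)), k(p(p(a)), pair(a, pair(a, k(p(p(a)), pair(a, a))))))   [R2 at 2.1]
4. k(p(p(a)), k(p(p(a)), pair(a, pair(a, k(p(p(a)), pair(a, a))))))  →  k(p(p(a)), pair(a, k(p(p(a)), pair(a, a))))   [R2 at 2]
5. k(p(p(a)), pair(a, k(p(p(a)), pair(a, a))))  →  k(p(p(a)), pair(a, a))   [R2 at ε]
6. k(p(p(a)), pair(a, a))  →  a   [R2 at ε]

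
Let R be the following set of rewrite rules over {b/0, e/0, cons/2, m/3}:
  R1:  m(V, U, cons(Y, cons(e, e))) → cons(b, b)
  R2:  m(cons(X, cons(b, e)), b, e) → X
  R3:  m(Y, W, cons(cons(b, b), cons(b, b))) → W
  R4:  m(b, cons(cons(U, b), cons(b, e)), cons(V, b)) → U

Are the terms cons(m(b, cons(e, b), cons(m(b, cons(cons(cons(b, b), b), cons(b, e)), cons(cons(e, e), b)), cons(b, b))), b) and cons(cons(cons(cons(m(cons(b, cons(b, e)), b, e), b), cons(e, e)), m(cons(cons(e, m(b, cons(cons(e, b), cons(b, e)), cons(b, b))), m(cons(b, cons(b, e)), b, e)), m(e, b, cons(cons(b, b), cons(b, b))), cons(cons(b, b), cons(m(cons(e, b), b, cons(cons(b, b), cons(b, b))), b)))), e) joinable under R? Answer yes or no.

Reduce t₁ = cons(m(b, cons(e, b), cons(m(b, cons(cons(cons(b, b), b), cons(b, e)), cons(cons(e, e), b)), cons(b, b))), b):
1. cons(m(b, cons(e, b), cons(m(b, cons(cons(cons(b, b), b), cons(b, e)), cons(cons(e, e), b)), cons(b, b))), b)  →  cons(m(b, cons(e, b), cons(cons(b, b), cons(b, b))), b)   [R4 at 1.3.1]
2. cons(m(b, cons(e, b), cons(cons(b, b), cons(b, b))), b)  →  cons(cons(e, b), b)   [R3 at 1]

Reduce t₂ = cons(cons(cons(cons(m(cons(b, cons(b, e)), b, e), b), cons(e, e)), m(cons(cons(e, m(b, cons(cons(e, b), cons(b, e)), cons(b, b))), m(cons(b, cons(b, e)), b, e)), m(e, b, cons(cons(b, b), cons(b, b))), cons(cons(b, b), cons(m(cons(e, b), b, cons(cons(b, b), cons(b, b))), b)))), e):
1. cons(cons(cons(cons(m(cons(b, cons(b, e)), b, e), b), cons(e, e)), m(cons(cons(e, m(b, cons(cons(e, b), cons(b, e)), cons(b, b))), m(cons(b, cons(b, e)), b, e)), m(e, b, cons(cons(b, b), cons(b, b))), cons(cons(b, b), cons(m(cons(e, b), b, cons(cons(b, b), cons(b, b))), b)))), e)  →  cons(cons(cons(cons(b, b), cons(e, e)), m(cons(cons(e, m(b, cons(cons(e, b), cons(b, e)), cons(b, b))), m(cons(b, cons(b, e)), b, e)), m(e, b, cons(cons(b, b), cons(b, b))), cons(cons(b, b), cons(m(cons(e, b), b, cons(cons(b, b), cons(b, b))), b)))), e)   [R2 at 1.1.1.1]
2. cons(cons(cons(cons(b, b), cons(e, e)), m(cons(cons(e, m(b, cons(cons(e, b), cons(b, e)), cons(b, b))), m(cons(b, cons(b, e)), b, e)), m(e, b, cons(cons(b, b), cons(b, b))), cons(cons(b, b), cons(m(cons(e, b), b, cons(cons(b, b), cons(b, b))), b)))), e)  →  cons(cons(cons(cons(b, b), cons(e, e)), m(cons(cons(e, e), m(cons(b, cons(b, e)), b, e)), m(e, b, cons(cons(b, b), cons(b, b))), cons(cons(b, b), cons(m(cons(e, b), b, cons(cons(b, b), cons(b, b))), b)))), e)   [R4 at 1.2.1.1.2]
3. cons(cons(cons(cons(b, b), cons(e, e)), m(cons(cons(e, e), m(cons(b, cons(b, e)), b, e)), m(e, b, cons(cons(b, b), cons(b, b))), cons(cons(b, b), cons(m(cons(e, b), b, cons(cons(b, b), cons(b, b))), b)))), e)  →  cons(cons(cons(cons(b, b), cons(e, e)), m(cons(cons(e, e), b), m(e, b, cons(cons(b, b), cons(b, b))), cons(cons(b, b), cons(m(cons(e, b), b, cons(cons(b, b), cons(b, b))), b)))), e)   [R2 at 1.2.1.2]
4. cons(cons(cons(cons(b, b), cons(e, e)), m(cons(cons(e, e), b), m(e, b, cons(cons(b, b), cons(b, b))), cons(cons(b, b), cons(m(cons(e, b), b, cons(cons(b, b), cons(b, b))), b)))), e)  →  cons(cons(cons(cons(b, b), cons(e, e)), m(cons(cons(e, e), b), b, cons(cons(b, b), cons(m(cons(e, b), b, cons(cons(b, b), cons(b, b))), b)))), e)   [R3 at 1.2.2]
5. cons(cons(cons(cons(b, b), cons(e, e)), m(cons(cons(e, e), b), b, cons(cons(b, b), cons(m(cons(e, b), b, cons(cons(b, b), cons(b, b))), b)))), e)  →  cons(cons(cons(cons(b, b), cons(e, e)), m(cons(cons(e, e), b), b, cons(cons(b, b), cons(b, b)))), e)   [R3 at 1.2.3.2.1]
6. cons(cons(cons(cons(b, b), cons(e, e)), m(cons(cons(e, e), b), b, cons(cons(b, b), cons(b, b)))), e)  →  cons(cons(cons(cons(b, b), cons(e, e)), b), e)   [R3 at 1.2]

no — NF(t₁) = cons(cons(e, b), b), NF(t₂) = cons(cons(cons(cons(b, b), cons(e, e)), b), e)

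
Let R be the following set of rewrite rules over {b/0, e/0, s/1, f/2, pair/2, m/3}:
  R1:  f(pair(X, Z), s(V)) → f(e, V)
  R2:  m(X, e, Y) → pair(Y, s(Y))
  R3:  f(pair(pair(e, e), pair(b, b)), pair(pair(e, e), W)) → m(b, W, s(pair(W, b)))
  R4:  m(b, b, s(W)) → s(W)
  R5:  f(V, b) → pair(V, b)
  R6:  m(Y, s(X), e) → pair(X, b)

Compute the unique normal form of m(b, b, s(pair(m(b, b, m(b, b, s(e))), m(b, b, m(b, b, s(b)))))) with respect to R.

s(pair(s(e), s(b)))

1. m(b, b, s(pair(m(b, b, m(b, b, s(e))), m(b, b, m(b, b, s(b))))))  →  s(pair(m(b, b, m(b, b, s(e))), m(b, b, m(b, b, s(b)))))   [R4 at ε]
2. s(pair(m(b, b, m(b, b, s(e))), m(b, b, m(b, b, s(b)))))  →  s(pair(m(b, b, s(e)), m(b, b, m(b, b, s(b)))))   [R4 at 1.1.3]
3. s(pair(m(b, b, s(e)), m(b, b, m(b, b, s(b)))))  →  s(pair(s(e), m(b, b, m(b, b, s(b)))))   [R4 at 1.1]
4. s(pair(s(e), m(b, b, m(b, b, s(b)))))  →  s(pair(s(e), m(b, b, s(b))))   [R4 at 1.2.3]
5. s(pair(s(e), m(b, b, s(b))))  →  s(pair(s(e), s(b)))   [R4 at 1.2]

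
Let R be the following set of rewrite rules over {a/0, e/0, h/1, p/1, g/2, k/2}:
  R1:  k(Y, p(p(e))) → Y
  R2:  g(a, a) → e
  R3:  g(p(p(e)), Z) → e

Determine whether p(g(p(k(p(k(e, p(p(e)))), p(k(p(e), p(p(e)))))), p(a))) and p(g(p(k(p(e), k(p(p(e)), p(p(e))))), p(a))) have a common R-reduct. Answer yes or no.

Reduce t₁ = p(g(p(k(p(k(e, p(p(e)))), p(k(p(e), p(p(e)))))), p(a))):
1. p(g(p(k(p(k(e, p(p(e)))), p(k(p(e), p(p(e)))))), p(a)))  →  p(g(p(k(p(e), p(k(p(e), p(p(e)))))), p(a)))   [R1 at 1.1.1.1.1]
2. p(g(p(k(p(e), p(k(p(e), p(p(e)))))), p(a)))  →  p(g(p(k(p(e), p(p(e)))), p(a)))   [R1 at 1.1.1.2.1]
3. p(g(p(k(p(e), p(p(e)))), p(a)))  →  p(g(p(p(e)), p(a)))   [R1 at 1.1.1]
4. p(g(p(p(e)), p(a)))  →  p(e)   [R3 at 1]

Reduce t₂ = p(g(p(k(p(e), k(p(p(e)), p(p(e))))), p(a))):
1. p(g(p(k(p(e), k(p(p(e)), p(p(e))))), p(a)))  →  p(g(p(k(p(e), p(p(e)))), p(a)))   [R1 at 1.1.1.2]
2. p(g(p(k(p(e), p(p(e)))), p(a)))  →  p(g(p(p(e)), p(a)))   [R1 at 1.1.1]
3. p(g(p(p(e)), p(a)))  →  p(e)   [R3 at 1]

yes — NF(t₁) = p(e), NF(t₂) = p(e)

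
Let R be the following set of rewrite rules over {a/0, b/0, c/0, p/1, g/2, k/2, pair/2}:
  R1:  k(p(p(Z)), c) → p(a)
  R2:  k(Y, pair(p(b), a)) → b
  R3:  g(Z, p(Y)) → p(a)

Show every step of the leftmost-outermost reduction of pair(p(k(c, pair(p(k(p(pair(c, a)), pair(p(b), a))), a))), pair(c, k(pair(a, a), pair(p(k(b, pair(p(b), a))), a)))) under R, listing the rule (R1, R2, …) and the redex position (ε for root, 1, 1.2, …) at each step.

1. pair(p(k(c, pair(p(k(p(pair(c, a)), pair(p(b), a))), a))), pair(c, k(pair(a, a), pair(p(k(b, pair(p(b), a))), a))))  →  pair(p(k(c, pair(p(b), a))), pair(c, k(pair(a, a), pair(p(k(b, pair(p(b), a))), a))))   [R2 at 1.1.2.1.1]
2. pair(p(k(c, pair(p(b), a))), pair(c, k(pair(a, a), pair(p(k(b, pair(p(b), a))), a))))  →  pair(p(b), pair(c, k(pair(a, a), pair(p(k(b, pair(p(b), a))), a))))   [R2 at 1.1]
3. pair(p(b), pair(c, k(pair(a, a), pair(p(k(b, pair(p(b), a))), a))))  →  pair(p(b), pair(c, k(pair(a, a), pair(p(b), a))))   [R2 at 2.2.2.1.1]
4. pair(p(b), pair(c, k(pair(a, a), pair(p(b), a))))  →  pair(p(b), pair(c, b))   [R2 at 2.2]

pair(p(b), pair(c, b))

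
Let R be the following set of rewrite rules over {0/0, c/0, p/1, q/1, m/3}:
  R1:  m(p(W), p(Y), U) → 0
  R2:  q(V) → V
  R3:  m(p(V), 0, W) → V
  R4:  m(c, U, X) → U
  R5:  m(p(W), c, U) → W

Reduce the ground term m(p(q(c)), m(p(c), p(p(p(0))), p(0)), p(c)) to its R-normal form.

1. m(p(q(c)), m(p(c), p(p(p(0))), p(0)), p(c))  →  m(p(c), m(p(c), p(p(p(0))), p(0)), p(c))   [R2 at 1.1]
2. m(p(c), m(p(c), p(p(p(0))), p(0)), p(c))  →  m(p(c), 0, p(c))   [R1 at 2]
3. m(p(c), 0, p(c))  →  c   [R3 at ε]

c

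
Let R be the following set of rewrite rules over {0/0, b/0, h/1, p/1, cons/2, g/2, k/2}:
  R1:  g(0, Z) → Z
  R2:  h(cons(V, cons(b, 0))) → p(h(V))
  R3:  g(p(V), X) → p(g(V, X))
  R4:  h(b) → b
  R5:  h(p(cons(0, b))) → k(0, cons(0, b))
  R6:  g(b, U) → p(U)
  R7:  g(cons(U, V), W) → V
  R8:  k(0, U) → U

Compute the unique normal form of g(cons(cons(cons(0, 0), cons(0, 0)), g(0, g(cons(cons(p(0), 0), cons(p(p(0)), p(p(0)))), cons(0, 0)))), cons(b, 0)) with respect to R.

cons(p(p(0)), p(p(0)))

1. g(cons(cons(cons(0, 0), cons(0, 0)), g(0, g(cons(cons(p(0), 0), cons(p(p(0)), p(p(0)))), cons(0, 0)))), cons(b, 0))  →  g(0, g(cons(cons(p(0), 0), cons(p(p(0)), p(p(0)))), cons(0, 0)))   [R7 at ε]
2. g(0, g(cons(cons(p(0), 0), cons(p(p(0)), p(p(0)))), cons(0, 0)))  →  g(cons(cons(p(0), 0), cons(p(p(0)), p(p(0)))), cons(0, 0))   [R1 at ε]
3. g(cons(cons(p(0), 0), cons(p(p(0)), p(p(0)))), cons(0, 0))  →  cons(p(p(0)), p(p(0)))   [R7 at ε]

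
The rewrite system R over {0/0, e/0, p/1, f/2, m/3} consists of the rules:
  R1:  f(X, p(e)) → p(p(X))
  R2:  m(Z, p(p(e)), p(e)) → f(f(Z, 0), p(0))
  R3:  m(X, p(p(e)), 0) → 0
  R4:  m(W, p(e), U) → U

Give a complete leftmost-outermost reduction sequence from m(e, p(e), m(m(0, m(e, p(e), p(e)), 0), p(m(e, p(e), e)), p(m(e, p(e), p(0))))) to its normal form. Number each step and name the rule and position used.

1. m(e, p(e), m(m(0, m(e, p(e), p(e)), 0), p(m(e, p(e), e)), p(m(e, p(e), p(0)))))  →  m(m(0, m(e, p(e), p(e)), 0), p(m(e, p(e), e)), p(m(e, p(e), p(0))))   [R4 at ε]
2. m(m(0, m(e, p(e), p(e)), 0), p(m(e, p(e), e)), p(m(e, p(e), p(0))))  →  m(m(0, p(e), 0), p(m(e, p(e), e)), p(m(e, p(e), p(0))))   [R4 at 1.2]
3. m(m(0, p(e), 0), p(m(e, p(e), e)), p(m(e, p(e), p(0))))  →  m(0, p(m(e, p(e), e)), p(m(e, p(e), p(0))))   [R4 at 1]
4. m(0, p(m(e, p(e), e)), p(m(e, p(e), p(0))))  →  m(0, p(e), p(m(e, p(e), p(0))))   [R4 at 2.1]
5. m(0, p(e), p(m(e, p(e), p(0))))  →  p(m(e, p(e), p(0)))   [R4 at ε]
6. p(m(e, p(e), p(0)))  →  p(p(0))   [R4 at 1]

p(p(0))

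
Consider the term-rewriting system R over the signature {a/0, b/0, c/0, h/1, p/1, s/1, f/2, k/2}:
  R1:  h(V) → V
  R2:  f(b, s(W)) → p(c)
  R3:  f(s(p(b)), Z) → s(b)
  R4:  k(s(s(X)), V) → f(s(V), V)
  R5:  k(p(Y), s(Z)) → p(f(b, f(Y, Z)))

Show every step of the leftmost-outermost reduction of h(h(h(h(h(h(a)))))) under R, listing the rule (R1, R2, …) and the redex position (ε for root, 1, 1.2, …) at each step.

1. h(h(h(h(h(h(a))))))  →  h(h(h(h(h(a)))))   [R1 at ε]
2. h(h(h(h(h(a)))))  →  h(h(h(h(a))))   [R1 at ε]
3. h(h(h(h(a))))  →  h(h(h(a)))   [R1 at ε]
4. h(h(h(a)))  →  h(h(a))   [R1 at ε]
5. h(h(a))  →  h(a)   [R1 at ε]
6. h(a)  →  a   [R1 at ε]

a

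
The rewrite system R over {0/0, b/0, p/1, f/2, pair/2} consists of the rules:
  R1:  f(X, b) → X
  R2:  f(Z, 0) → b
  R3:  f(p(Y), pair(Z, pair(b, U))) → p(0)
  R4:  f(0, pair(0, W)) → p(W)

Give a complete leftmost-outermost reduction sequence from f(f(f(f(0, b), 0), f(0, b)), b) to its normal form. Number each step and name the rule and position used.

1. f(f(f(f(0, b), 0), f(0, b)), b)  →  f(f(f(0, b), 0), f(0, b))   [R1 at ε]
2. f(f(f(0, b), 0), f(0, b))  →  f(b, f(0, b))   [R2 at 1]
3. f(b, f(0, b))  →  f(b, 0)   [R1 at 2]
4. f(b, 0)  →  b   [R2 at ε]

b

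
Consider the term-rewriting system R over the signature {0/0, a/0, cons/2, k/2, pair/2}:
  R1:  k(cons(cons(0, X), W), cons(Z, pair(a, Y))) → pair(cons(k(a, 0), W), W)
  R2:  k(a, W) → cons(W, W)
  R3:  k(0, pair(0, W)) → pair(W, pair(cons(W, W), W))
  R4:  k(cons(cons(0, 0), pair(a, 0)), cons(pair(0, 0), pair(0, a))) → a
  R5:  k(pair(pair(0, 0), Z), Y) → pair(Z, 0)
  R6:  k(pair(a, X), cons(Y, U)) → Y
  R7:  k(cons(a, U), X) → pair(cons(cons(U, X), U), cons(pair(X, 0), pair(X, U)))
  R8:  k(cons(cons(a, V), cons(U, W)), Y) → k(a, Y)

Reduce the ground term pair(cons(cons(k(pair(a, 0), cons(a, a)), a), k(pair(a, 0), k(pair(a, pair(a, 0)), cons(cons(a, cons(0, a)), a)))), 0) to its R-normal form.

pair(cons(cons(a, a), a), 0)

1. pair(cons(cons(k(pair(a, 0), cons(a, a)), a), k(pair(a, 0), k(pair(a, pair(a, 0)), cons(cons(a, cons(0, a)), a)))), 0)  →  pair(cons(cons(a, a), k(pair(a, 0), k(pair(a, pair(a, 0)), cons(cons(a, cons(0, a)), a)))), 0)   [R6 at 1.1.1]
2. pair(cons(cons(a, a), k(pair(a, 0), k(pair(a, pair(a, 0)), cons(cons(a, cons(0, a)), a)))), 0)  →  pair(cons(cons(a, a), k(pair(a, 0), cons(a, cons(0, a)))), 0)   [R6 at 1.2.2]
3. pair(cons(cons(a, a), k(pair(a, 0), cons(a, cons(0, a)))), 0)  →  pair(cons(cons(a, a), a), 0)   [R6 at 1.2]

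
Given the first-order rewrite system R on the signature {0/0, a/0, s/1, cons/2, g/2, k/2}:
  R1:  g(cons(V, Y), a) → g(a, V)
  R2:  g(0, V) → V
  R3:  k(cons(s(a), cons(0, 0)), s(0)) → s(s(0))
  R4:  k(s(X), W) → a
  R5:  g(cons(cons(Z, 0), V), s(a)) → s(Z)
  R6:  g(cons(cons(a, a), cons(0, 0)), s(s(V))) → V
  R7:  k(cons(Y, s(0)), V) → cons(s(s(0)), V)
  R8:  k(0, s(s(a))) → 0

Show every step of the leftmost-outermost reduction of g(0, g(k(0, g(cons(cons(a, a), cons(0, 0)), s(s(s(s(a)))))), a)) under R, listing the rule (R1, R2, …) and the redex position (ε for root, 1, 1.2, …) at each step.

1. g(0, g(k(0, g(cons(cons(a, a), cons(0, 0)), s(s(s(s(a)))))), a))  →  g(k(0, g(cons(cons(a, a), cons(0, 0)), s(s(s(s(a)))))), a)   [R2 at ε]
2. g(k(0, g(cons(cons(a, a), cons(0, 0)), s(s(s(s(a)))))), a)  →  g(k(0, s(s(a))), a)   [R6 at 1.2]
3. g(k(0, s(s(a))), a)  →  g(0, a)   [R8 at 1]
4. g(0, a)  →  a   [R2 at ε]

a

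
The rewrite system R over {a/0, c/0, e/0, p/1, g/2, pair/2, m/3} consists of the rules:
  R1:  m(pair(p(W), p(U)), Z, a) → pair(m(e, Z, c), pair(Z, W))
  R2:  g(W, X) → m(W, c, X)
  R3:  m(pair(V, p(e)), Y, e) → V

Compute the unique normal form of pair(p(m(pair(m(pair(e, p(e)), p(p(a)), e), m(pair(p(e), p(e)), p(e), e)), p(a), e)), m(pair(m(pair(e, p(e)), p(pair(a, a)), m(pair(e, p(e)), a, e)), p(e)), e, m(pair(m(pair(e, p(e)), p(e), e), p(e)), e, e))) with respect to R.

pair(p(e), e)

1. pair(p(m(pair(m(pair(e, p(e)), p(p(a)), e), m(pair(p(e), p(e)), p(e), e)), p(a), e)), m(pair(m(pair(e, p(e)), p(pair(a, a)), m(pair(e, p(e)), a, e)), p(e)), e, m(pair(m(pair(e, p(e)), p(e), e), p(e)), e, e)))  →  pair(p(m(pair(e, m(pair(p(e), p(e)), p(e), e)), p(a), e)), m(pair(m(pair(e, p(e)), p(pair(a, a)), m(pair(e, p(e)), a, e)), p(e)), e, m(pair(m(pair(e, p(e)), p(e), e), p(e)), e, e)))   [R3 at 1.1.1.1]
2. pair(p(m(pair(e, m(pair(p(e), p(e)), p(e), e)), p(a), e)), m(pair(m(pair(e, p(e)), p(pair(a, a)), m(pair(e, p(e)), a, e)), p(e)), e, m(pair(m(pair(e, p(e)), p(e), e), p(e)), e, e)))  →  pair(p(m(pair(e, p(e)), p(a), e)), m(pair(m(pair(e, p(e)), p(pair(a, a)), m(pair(e, p(e)), a, e)), p(e)), e, m(pair(m(pair(e, p(e)), p(e), e), p(e)), e, e)))   [R3 at 1.1.1.2]
3. pair(p(m(pair(e, p(e)), p(a), e)), m(pair(m(pair(e, p(e)), p(pair(a, a)), m(pair(e, p(e)), a, e)), p(e)), e, m(pair(m(pair(e, p(e)), p(e), e), p(e)), e, e)))  →  pair(p(e), m(pair(m(pair(e, p(e)), p(pair(a, a)), m(pair(e, p(e)), a, e)), p(e)), e, m(pair(m(pair(e, p(e)), p(e), e), p(e)), e, e)))   [R3 at 1.1]
4. pair(p(e), m(pair(m(pair(e, p(e)), p(pair(a, a)), m(pair(e, p(e)), a, e)), p(e)), e, m(pair(m(pair(e, p(e)), p(e), e), p(e)), e, e)))  →  pair(p(e), m(pair(m(pair(e, p(e)), p(pair(a, a)), e), p(e)), e, m(pair(m(pair(e, p(e)), p(e), e), p(e)), e, e)))   [R3 at 2.1.1.3]
5. pair(p(e), m(pair(m(pair(e, p(e)), p(pair(a, a)), e), p(e)), e, m(pair(m(pair(e, p(e)), p(e), e), p(e)), e, e)))  →  pair(p(e), m(pair(e, p(e)), e, m(pair(m(pair(e, p(e)), p(e), e), p(e)), e, e)))   [R3 at 2.1.1]
6. pair(p(e), m(pair(e, p(e)), e, m(pair(m(pair(e, p(e)), p(e), e), p(e)), e, e)))  →  pair(p(e), m(pair(e, p(e)), e, m(pair(e, p(e)), p(e), e)))   [R3 at 2.3]
7. pair(p(e), m(pair(e, p(e)), e, m(pair(e, p(e)), p(e), e)))  →  pair(p(e), m(pair(e, p(e)), e, e))   [R3 at 2.3]
8. pair(p(e), m(pair(e, p(e)), e, e))  →  pair(p(e), e)   [R3 at 2]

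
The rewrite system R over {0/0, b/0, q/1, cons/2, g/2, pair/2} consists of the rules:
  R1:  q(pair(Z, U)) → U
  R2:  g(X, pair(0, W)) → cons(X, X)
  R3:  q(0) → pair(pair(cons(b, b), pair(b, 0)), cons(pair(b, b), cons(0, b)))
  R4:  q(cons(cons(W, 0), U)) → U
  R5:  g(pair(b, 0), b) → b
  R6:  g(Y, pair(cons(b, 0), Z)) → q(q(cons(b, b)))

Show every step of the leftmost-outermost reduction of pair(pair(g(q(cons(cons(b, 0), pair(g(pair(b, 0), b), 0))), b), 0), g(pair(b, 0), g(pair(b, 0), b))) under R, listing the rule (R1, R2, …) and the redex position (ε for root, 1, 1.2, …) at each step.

1. pair(pair(g(q(cons(cons(b, 0), pair(g(pair(b, 0), b), 0))), b), 0), g(pair(b, 0), g(pair(b, 0), b)))  →  pair(pair(g(pair(g(pair(b, 0), b), 0), b), 0), g(pair(b, 0), g(pair(b, 0), b)))   [R4 at 1.1.1]
2. pair(pair(g(pair(g(pair(b, 0), b), 0), b), 0), g(pair(b, 0), g(pair(b, 0), b)))  →  pair(pair(g(pair(b, 0), b), 0), g(pair(b, 0), g(pair(b, 0), b)))   [R5 at 1.1.1.1]
3. pair(pair(g(pair(b, 0), b), 0), g(pair(b, 0), g(pair(b, 0), b)))  →  pair(pair(b, 0), g(pair(b, 0), g(pair(b, 0), b)))   [R5 at 1.1]
4. pair(pair(b, 0), g(pair(b, 0), g(pair(b, 0), b)))  →  pair(pair(b, 0), g(pair(b, 0), b))   [R5 at 2.2]
5. pair(pair(b, 0), g(pair(b, 0), b))  →  pair(pair(b, 0), b)   [R5 at 2]

pair(pair(b, 0), b)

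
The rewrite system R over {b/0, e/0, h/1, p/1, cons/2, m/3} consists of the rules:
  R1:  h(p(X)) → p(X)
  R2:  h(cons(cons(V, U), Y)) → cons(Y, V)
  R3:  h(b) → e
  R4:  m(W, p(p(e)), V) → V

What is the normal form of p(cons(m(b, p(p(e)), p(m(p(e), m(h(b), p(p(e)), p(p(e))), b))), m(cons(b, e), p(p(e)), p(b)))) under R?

1. p(cons(m(b, p(p(e)), p(m(p(e), m(h(b), p(p(e)), p(p(e))), b))), m(cons(b, e), p(p(e)), p(b))))  →  p(cons(p(m(p(e), m(h(b), p(p(e)), p(p(e))), b)), m(cons(b, e), p(p(e)), p(b))))   [R4 at 1.1]
2. p(cons(p(m(p(e), m(h(b), p(p(e)), p(p(e))), b)), m(cons(b, e), p(p(e)), p(b))))  →  p(cons(p(m(p(e), p(p(e)), b)), m(cons(b, e), p(p(e)), p(b))))   [R4 at 1.1.1.2]
3. p(cons(p(m(p(e), p(p(e)), b)), m(cons(b, e), p(p(e)), p(b))))  →  p(cons(p(b), m(cons(b, e), p(p(e)), p(b))))   [R4 at 1.1.1]
4. p(cons(p(b), m(cons(b, e), p(p(e)), p(b))))  →  p(cons(p(b), p(b)))   [R4 at 1.2]

p(cons(p(b), p(b)))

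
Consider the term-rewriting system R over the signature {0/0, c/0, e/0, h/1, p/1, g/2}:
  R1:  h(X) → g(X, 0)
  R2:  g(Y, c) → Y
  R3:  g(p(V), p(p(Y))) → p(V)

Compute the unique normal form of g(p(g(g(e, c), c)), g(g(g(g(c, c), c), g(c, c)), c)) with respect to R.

p(e)

1. g(p(g(g(e, c), c)), g(g(g(g(c, c), c), g(c, c)), c))  →  g(p(g(e, c)), g(g(g(g(c, c), c), g(c, c)), c))   [R2 at 1.1]
2. g(p(g(e, c)), g(g(g(g(c, c), c), g(c, c)), c))  →  g(p(e), g(g(g(g(c, c), c), g(c, c)), c))   [R2 at 1.1]
3. g(p(e), g(g(g(g(c, c), c), g(c, c)), c))  →  g(p(e), g(g(g(c, c), c), g(c, c)))   [R2 at 2]
4. g(p(e), g(g(g(c, c), c), g(c, c)))  →  g(p(e), g(g(c, c), g(c, c)))   [R2 at 2.1]
5. g(p(e), g(g(c, c), g(c, c)))  →  g(p(e), g(c, g(c, c)))   [R2 at 2.1]
6. g(p(e), g(c, g(c, c)))  →  g(p(e), g(c, c))   [R2 at 2.2]
7. g(p(e), g(c, c))  →  g(p(e), c)   [R2 at 2]
8. g(p(e), c)  →  p(e)   [R2 at ε]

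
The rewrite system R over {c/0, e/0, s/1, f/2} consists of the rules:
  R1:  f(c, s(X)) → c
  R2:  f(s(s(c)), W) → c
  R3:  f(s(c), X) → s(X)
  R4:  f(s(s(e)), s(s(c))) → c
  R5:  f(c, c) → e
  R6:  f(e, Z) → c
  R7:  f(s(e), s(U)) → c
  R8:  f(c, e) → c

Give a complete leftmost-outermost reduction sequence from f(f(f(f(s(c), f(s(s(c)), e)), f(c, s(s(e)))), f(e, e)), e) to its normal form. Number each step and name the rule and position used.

s(e)

1. f(f(f(f(s(c), f(s(s(c)), e)), f(c, s(s(e)))), f(e, e)), e)  →  f(f(f(s(f(s(s(c)), e)), f(c, s(s(e)))), f(e, e)), e)   [R3 at 1.1.1]
2. f(f(f(s(f(s(s(c)), e)), f(c, s(s(e)))), f(e, e)), e)  →  f(f(f(s(c), f(c, s(s(e)))), f(e, e)), e)   [R2 at 1.1.1.1]
3. f(f(f(s(c), f(c, s(s(e)))), f(e, e)), e)  →  f(f(s(f(c, s(s(e)))), f(e, e)), e)   [R3 at 1.1]
4. f(f(s(f(c, s(s(e)))), f(e, e)), e)  →  f(f(s(c), f(e, e)), e)   [R1 at 1.1.1]
5. f(f(s(c), f(e, e)), e)  →  f(s(f(e, e)), e)   [R3 at 1]
6. f(s(f(e, e)), e)  →  f(s(c), e)   [R6 at 1.1]
7. f(s(c), e)  →  s(e)   [R3 at ε]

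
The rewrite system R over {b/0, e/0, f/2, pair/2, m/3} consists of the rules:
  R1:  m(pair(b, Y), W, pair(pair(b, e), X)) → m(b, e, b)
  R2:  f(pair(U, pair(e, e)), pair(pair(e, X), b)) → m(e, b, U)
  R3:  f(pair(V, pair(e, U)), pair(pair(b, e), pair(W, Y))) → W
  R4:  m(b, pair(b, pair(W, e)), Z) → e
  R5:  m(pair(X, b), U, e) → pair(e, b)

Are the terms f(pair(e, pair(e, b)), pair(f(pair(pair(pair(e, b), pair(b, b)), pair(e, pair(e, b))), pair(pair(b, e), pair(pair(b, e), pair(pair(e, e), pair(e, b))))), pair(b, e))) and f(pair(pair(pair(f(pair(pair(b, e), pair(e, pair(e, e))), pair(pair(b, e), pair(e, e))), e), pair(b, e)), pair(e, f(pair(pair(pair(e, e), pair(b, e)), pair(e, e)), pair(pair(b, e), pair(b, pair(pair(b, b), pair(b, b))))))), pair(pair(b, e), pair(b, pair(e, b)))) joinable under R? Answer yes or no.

yes — NF(t₁) = b, NF(t₂) = b

Reduce t₁ = f(pair(e, pair(e, b)), pair(f(pair(pair(pair(e, b), pair(b, b)), pair(e, pair(e, b))), pair(pair(b, e), pair(pair(b, e), pair(pair(e, e), pair(e, b))))), pair(b, e))):
1. f(pair(e, pair(e, b)), pair(f(pair(pair(pair(e, b), pair(b, b)), pair(e, pair(e, b))), pair(pair(b, e), pair(pair(b, e), pair(pair(e, e), pair(e, b))))), pair(b, e)))  →  f(pair(e, pair(e, b)), pair(pair(b, e), pair(b, e)))   [R3 at 2.1]
2. f(pair(e, pair(e, b)), pair(pair(b, e), pair(b, e)))  →  b   [R3 at ε]

Reduce t₂ = f(pair(pair(pair(f(pair(pair(b, e), pair(e, pair(e, e))), pair(pair(b, e), pair(e, e))), e), pair(b, e)), pair(e, f(pair(pair(pair(e, e), pair(b, e)), pair(e, e)), pair(pair(b, e), pair(b, pair(pair(b, b), pair(b, b))))))), pair(pair(b, e), pair(b, pair(e, b)))):
1. f(pair(pair(pair(f(pair(pair(b, e), pair(e, pair(e, e))), pair(pair(b, e), pair(e, e))), e), pair(b, e)), pair(e, f(pair(pair(pair(e, e), pair(b, e)), pair(e, e)), pair(pair(b, e), pair(b, pair(pair(b, b), pair(b, b))))))), pair(pair(b, e), pair(b, pair(e, b))))  →  b   [R3 at ε]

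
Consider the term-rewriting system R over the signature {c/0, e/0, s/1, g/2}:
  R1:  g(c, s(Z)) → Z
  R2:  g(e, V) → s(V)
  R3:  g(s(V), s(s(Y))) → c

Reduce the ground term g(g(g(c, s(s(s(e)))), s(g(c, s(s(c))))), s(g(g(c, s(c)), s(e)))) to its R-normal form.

e

1. g(g(g(c, s(s(s(e)))), s(g(c, s(s(c))))), s(g(g(c, s(c)), s(e))))  →  g(g(s(s(e)), s(g(c, s(s(c))))), s(g(g(c, s(c)), s(e))))   [R1 at 1.1]
2. g(g(s(s(e)), s(g(c, s(s(c))))), s(g(g(c, s(c)), s(e))))  →  g(g(s(s(e)), s(s(c))), s(g(g(c, s(c)), s(e))))   [R1 at 1.2.1]
3. g(g(s(s(e)), s(s(c))), s(g(g(c, s(c)), s(e))))  →  g(c, s(g(g(c, s(c)), s(e))))   [R3 at 1]
4. g(c, s(g(g(c, s(c)), s(e))))  →  g(g(c, s(c)), s(e))   [R1 at ε]
5. g(g(c, s(c)), s(e))  →  g(c, s(e))   [R1 at 1]
6. g(c, s(e))  →  e   [R1 at ε]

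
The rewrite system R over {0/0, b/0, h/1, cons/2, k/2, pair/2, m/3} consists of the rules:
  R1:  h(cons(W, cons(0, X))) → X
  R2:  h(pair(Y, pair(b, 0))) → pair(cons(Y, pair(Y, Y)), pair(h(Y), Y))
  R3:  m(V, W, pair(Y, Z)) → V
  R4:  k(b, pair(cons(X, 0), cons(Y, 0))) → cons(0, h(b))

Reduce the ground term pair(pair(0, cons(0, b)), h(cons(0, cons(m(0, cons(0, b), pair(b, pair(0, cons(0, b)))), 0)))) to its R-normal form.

1. pair(pair(0, cons(0, b)), h(cons(0, cons(m(0, cons(0, b), pair(b, pair(0, cons(0, b)))), 0))))  →  pair(pair(0, cons(0, b)), h(cons(0, cons(0, 0))))   [R3 at 2.1.2.1]
2. pair(pair(0, cons(0, b)), h(cons(0, cons(0, 0))))  →  pair(pair(0, cons(0, b)), 0)   [R1 at 2]

pair(pair(0, cons(0, b)), 0)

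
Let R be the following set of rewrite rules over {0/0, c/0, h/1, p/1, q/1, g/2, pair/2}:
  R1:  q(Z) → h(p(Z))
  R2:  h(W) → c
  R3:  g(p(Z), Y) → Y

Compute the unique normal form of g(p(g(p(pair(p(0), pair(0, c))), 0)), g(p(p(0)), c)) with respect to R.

1. g(p(g(p(pair(p(0), pair(0, c))), 0)), g(p(p(0)), c))  →  g(p(p(0)), c)   [R3 at ε]
2. g(p(p(0)), c)  →  c   [R3 at ε]

c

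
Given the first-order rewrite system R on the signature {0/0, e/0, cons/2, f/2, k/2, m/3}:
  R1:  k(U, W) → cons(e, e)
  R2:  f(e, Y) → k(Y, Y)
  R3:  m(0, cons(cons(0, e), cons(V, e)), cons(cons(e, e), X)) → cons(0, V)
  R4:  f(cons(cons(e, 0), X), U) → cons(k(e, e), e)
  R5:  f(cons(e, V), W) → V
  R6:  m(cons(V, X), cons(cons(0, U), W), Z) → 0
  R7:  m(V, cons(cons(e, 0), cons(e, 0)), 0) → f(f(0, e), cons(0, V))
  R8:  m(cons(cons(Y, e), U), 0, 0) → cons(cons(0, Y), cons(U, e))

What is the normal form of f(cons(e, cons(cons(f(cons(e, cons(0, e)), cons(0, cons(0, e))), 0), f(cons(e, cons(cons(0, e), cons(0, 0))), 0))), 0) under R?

cons(cons(cons(0, e), 0), cons(cons(0, e), cons(0, 0)))

1. f(cons(e, cons(cons(f(cons(e, cons(0, e)), cons(0, cons(0, e))), 0), f(cons(e, cons(cons(0, e), cons(0, 0))), 0))), 0)  →  cons(cons(f(cons(e, cons(0, e)), cons(0, cons(0, e))), 0), f(cons(e, cons(cons(0, e), cons(0, 0))), 0))   [R5 at ε]
2. cons(cons(f(cons(e, cons(0, e)), cons(0, cons(0, e))), 0), f(cons(e, cons(cons(0, e), cons(0, 0))), 0))  →  cons(cons(cons(0, e), 0), f(cons(e, cons(cons(0, e), cons(0, 0))), 0))   [R5 at 1.1]
3. cons(cons(cons(0, e), 0), f(cons(e, cons(cons(0, e), cons(0, 0))), 0))  →  cons(cons(cons(0, e), 0), cons(cons(0, e), cons(0, 0)))   [R5 at 2]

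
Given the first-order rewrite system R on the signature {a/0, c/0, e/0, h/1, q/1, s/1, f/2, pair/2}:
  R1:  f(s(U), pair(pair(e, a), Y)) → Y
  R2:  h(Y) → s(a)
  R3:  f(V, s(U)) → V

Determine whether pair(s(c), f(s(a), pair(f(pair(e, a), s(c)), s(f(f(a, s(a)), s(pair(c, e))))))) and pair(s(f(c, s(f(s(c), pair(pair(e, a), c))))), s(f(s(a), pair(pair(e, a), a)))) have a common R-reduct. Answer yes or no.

yes — NF(t₁) = pair(s(c), s(a)), NF(t₂) = pair(s(c), s(a))

Reduce t₁ = pair(s(c), f(s(a), pair(f(pair(e, a), s(c)), s(f(f(a, s(a)), s(pair(c, e))))))):
1. pair(s(c), f(s(a), pair(f(pair(e, a), s(c)), s(f(f(a, s(a)), s(pair(c, e)))))))  →  pair(s(c), f(s(a), pair(pair(e, a), s(f(f(a, s(a)), s(pair(c, e)))))))   [R3 at 2.2.1]
2. pair(s(c), f(s(a), pair(pair(e, a), s(f(f(a, s(a)), s(pair(c, e)))))))  →  pair(s(c), s(f(f(a, s(a)), s(pair(c, e)))))   [R1 at 2]
3. pair(s(c), s(f(f(a, s(a)), s(pair(c, e)))))  →  pair(s(c), s(f(a, s(a))))   [R3 at 2.1]
4. pair(s(c), s(f(a, s(a))))  →  pair(s(c), s(a))   [R3 at 2.1]

Reduce t₂ = pair(s(f(c, s(f(s(c), pair(pair(e, a), c))))), s(f(s(a), pair(pair(e, a), a)))):
1. pair(s(f(c, s(f(s(c), pair(pair(e, a), c))))), s(f(s(a), pair(pair(e, a), a))))  →  pair(s(c), s(f(s(a), pair(pair(e, a), a))))   [R3 at 1.1]
2. pair(s(c), s(f(s(a), pair(pair(e, a), a))))  →  pair(s(c), s(a))   [R1 at 2.1]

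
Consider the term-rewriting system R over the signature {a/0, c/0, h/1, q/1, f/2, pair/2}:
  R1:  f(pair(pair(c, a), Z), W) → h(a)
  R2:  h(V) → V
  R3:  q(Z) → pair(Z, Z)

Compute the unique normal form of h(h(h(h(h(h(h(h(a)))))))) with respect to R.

1. h(h(h(h(h(h(h(h(a))))))))  →  h(h(h(h(h(h(h(a)))))))   [R2 at ε]
2. h(h(h(h(h(h(h(a)))))))  →  h(h(h(h(h(h(a))))))   [R2 at ε]
3. h(h(h(h(h(h(a))))))  →  h(h(h(h(h(a)))))   [R2 at ε]
4. h(h(h(h(h(a)))))  →  h(h(h(h(a))))   [R2 at ε]
5. h(h(h(h(a))))  →  h(h(h(a)))   [R2 at ε]
6. h(h(h(a)))  →  h(h(a))   [R2 at ε]
7. h(h(a))  →  h(a)   [R2 at ε]
8. h(a)  →  a   [R2 at ε]

a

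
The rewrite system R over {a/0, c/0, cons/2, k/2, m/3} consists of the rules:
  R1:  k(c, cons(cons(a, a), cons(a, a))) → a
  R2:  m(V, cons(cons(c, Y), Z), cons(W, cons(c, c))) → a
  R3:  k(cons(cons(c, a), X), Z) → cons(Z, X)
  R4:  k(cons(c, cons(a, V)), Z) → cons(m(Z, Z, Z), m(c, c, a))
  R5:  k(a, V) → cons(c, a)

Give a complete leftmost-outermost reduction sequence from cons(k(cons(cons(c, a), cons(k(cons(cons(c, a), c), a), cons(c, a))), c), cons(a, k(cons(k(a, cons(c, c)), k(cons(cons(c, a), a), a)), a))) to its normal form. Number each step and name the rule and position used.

1. cons(k(cons(cons(c, a), cons(k(cons(cons(c, a), c), a), cons(c, a))), c), cons(a, k(cons(k(a, cons(c, c)), k(cons(cons(c, a), a), a)), a)))  →  cons(cons(c, cons(k(cons(cons(c, a), c), a), cons(c, a))), cons(a, k(cons(k(a, cons(c, c)), k(cons(cons(c, a), a), a)), a)))   [R3 at 1]
2. cons(cons(c, cons(k(cons(cons(c, a), c), a), cons(c, a))), cons(a, k(cons(k(a, cons(c, c)), k(cons(cons(c, a), a), a)), a)))  →  cons(cons(c, cons(cons(a, c), cons(c, a))), cons(a, k(cons(k(a, cons(c, c)), k(cons(cons(c, a), a), a)), a)))   [R3 at 1.2.1]
3. cons(cons(c, cons(cons(a, c), cons(c, a))), cons(a, k(cons(k(a, cons(c, c)), k(cons(cons(c, a), a), a)), a)))  →  cons(cons(c, cons(cons(a, c), cons(c, a))), cons(a, k(cons(cons(c, a), k(cons(cons(c, a), a), a)), a)))   [R5 at 2.2.1.1]
4. cons(cons(c, cons(cons(a, c), cons(c, a))), cons(a, k(cons(cons(c, a), k(cons(cons(c, a), a), a)), a)))  →  cons(cons(c, cons(cons(a, c), cons(c, a))), cons(a, cons(a, k(cons(cons(c, a), a), a))))   [R3 at 2.2]
5. cons(cons(c, cons(cons(a, c), cons(c, a))), cons(a, cons(a, k(cons(cons(c, a), a), a))))  →  cons(cons(c, cons(cons(a, c), cons(c, a))), cons(a, cons(a, cons(a, a))))   [R3 at 2.2.2]

cons(cons(c, cons(cons(a, c), cons(c, a))), cons(a, cons(a, cons(a, a))))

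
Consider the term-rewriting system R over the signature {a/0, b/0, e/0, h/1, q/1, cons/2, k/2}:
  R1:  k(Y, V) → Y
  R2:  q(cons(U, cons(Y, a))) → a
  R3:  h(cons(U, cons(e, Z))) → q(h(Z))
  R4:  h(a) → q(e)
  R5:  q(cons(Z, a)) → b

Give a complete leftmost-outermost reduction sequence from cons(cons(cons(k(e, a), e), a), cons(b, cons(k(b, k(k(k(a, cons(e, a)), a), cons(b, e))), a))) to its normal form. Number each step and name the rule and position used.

1. cons(cons(cons(k(e, a), e), a), cons(b, cons(k(b, k(k(k(a, cons(e, a)), a), cons(b, e))), a)))  →  cons(cons(cons(e, e), a), cons(b, cons(k(b, k(k(k(a, cons(e, a)), a), cons(b, e))), a)))   [R1 at 1.1.1]
2. cons(cons(cons(e, e), a), cons(b, cons(k(b, k(k(k(a, cons(e, a)), a), cons(b, e))), a)))  →  cons(cons(cons(e, e), a), cons(b, cons(b, a)))   [R1 at 2.2.1]

cons(cons(cons(e, e), a), cons(b, cons(b, a)))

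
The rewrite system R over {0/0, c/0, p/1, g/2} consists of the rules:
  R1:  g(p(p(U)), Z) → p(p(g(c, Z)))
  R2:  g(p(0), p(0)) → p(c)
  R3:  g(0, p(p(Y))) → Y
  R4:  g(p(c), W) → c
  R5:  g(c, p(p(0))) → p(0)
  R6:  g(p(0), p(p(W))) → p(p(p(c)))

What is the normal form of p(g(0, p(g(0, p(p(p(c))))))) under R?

1. p(g(0, p(g(0, p(p(p(c)))))))  →  p(g(0, p(p(c))))   [R3 at 1.2.1]
2. p(g(0, p(p(c))))  →  p(c)   [R3 at 1]

p(c)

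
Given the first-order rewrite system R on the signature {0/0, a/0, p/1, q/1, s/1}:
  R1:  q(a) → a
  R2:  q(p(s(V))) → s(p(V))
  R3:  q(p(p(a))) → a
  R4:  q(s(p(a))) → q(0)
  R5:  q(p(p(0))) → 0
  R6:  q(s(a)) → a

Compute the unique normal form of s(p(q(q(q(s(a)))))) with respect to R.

s(p(a))

1. s(p(q(q(q(s(a))))))  →  s(p(q(q(a))))   [R6 at 1.1.1.1]
2. s(p(q(q(a))))  →  s(p(q(a)))   [R1 at 1.1.1]
3. s(p(q(a)))  →  s(p(a))   [R1 at 1.1]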